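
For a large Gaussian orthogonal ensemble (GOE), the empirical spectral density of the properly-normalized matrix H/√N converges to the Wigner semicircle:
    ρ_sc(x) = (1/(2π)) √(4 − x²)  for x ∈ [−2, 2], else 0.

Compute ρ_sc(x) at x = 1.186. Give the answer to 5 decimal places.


ρ_sc(x) = (1/(2π)) √(4 − x²). With x = 1.186:
  4 − x² = 4 − (1.186)² = 4 − 1.406596 = 2.593404.
  √(4 − x²) = 1.610405.
  1/(2π) = 0.159155.
  ρ_sc(1.186) = 0.159155 · 1.610405 = 0.256304.

Rounded to 5 decimal places: ρ_sc(1.186) ≈ 0.25630.


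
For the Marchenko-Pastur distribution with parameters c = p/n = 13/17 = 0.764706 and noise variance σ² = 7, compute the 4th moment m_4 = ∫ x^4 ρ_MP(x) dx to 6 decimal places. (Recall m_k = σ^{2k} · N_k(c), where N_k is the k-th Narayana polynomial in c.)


E[X⁴] = σ⁸ (1 + 6c + 6c² + c³) (fourth MP moment). With σ² = 7 (so σ⁸ = 2401) and c = 13/17 = 0.764706: E[X⁴] = 2401 · (1 + 6·0.764706 + 6·(0.764706)² + (0.764706)³) = 2401 · 9.544067.

So E[X^4] = 22915.304295.


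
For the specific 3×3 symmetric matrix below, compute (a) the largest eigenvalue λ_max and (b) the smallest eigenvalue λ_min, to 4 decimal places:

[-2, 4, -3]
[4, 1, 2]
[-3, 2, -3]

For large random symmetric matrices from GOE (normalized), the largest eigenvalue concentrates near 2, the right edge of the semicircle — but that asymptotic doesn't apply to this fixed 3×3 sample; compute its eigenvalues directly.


Since M is real symmetric, all three eigenvalues are real; they are the roots of det(λI − M) = λ³ − (tr M) λ² + s λ − det M, where s is the sum of the principal 2×2 minors.
tr M = -2 + 1 + (-3) = -4.
s = ((-2)·1 − 4²) + ((-2)·(-3) − (-3)²) + (1·(-3) − 2²) = -18 + (-3) + (-7) = -28.
det M (expand along row 1) = (-2)·(-7) − 4·(-6) + (-3)·11 = 5.
Characteristic polynomial: λ³ + 4λ² − 28λ − 5 = 0.
Substitute λ = y + (tr M)/3 = y − 1.333333 to remove the quadratic term: y³ + p·y + q = 0 with p = s − (tr M)²/3 = -33.333333 and q = −2(tr M)³/27 + (tr M)·s/3 − det M = 37.074074.
Three real roots ⇒ use the trigonometric (Viète) form: r = 2√(−p/3) = 6.666667, φ = arccos(3q/(p·r)) = arccos(-0.500500) = 2.094973 rad.
y_k = r·cos(φ/3 − 2πk/3) for k = 0, 1, 2 gives y = 5.106138, 1.158918, -6.265056.
λ_k = y_k − 1.333333 gives λ = 3.7728, -0.1744, -7.5984 (check: the sum is -4.0000 = tr M).

Hence λ_max = 3.7728 and λ_min = -7.5984.


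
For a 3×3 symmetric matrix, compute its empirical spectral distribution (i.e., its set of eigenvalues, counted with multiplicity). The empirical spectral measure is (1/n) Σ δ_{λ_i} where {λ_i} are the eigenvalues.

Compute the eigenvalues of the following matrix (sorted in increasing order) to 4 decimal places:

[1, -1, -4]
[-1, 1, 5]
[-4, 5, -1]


Since M is real symmetric, all three eigenvalues are real; they are the roots of det(λI − M) = λ³ − (tr M) λ² + s λ − det M, where s is the sum of the principal 2×2 minors.
tr M = 1 + 1 + (-1) = 1.
s = (1·1 − (-1)²) + (1·(-1) − (-4)²) + (1·(-1) − 5²) = 0 + (-17) + (-26) = -43.
det M (expand along row 1) = 1·(-26) − (-1)·21 + (-4)·(-1) = -1.
Characteristic polynomial: λ³ − λ² − 43λ + 1 = 0.
Substitute λ = y + (tr M)/3 = y + 0.333333 to remove the quadratic term: y³ + p·y + q = 0 with p = s − (tr M)²/3 = -43.333333 and q = −2(tr M)³/27 + (tr M)·s/3 − det M = -13.407407.
Three real roots ⇒ use the trigonometric (Viète) form: r = 2√(−p/3) = 7.601170, φ = arccos(3q/(p·r)) = arccos(0.122113) = 1.448377 rad.
y_k = r·cos(φ/3 − 2πk/3) for k = 0, 1, 2 gives y = 6.732371, -0.310090, -6.422281.
λ_k = y_k + 0.333333 gives λ = 7.0657, 0.0232, -6.0889 (check: the sum is 1.0000 = tr M).

Eigenvalues sorted in increasing order: [-6.0889, 0.0232, 7.0657].


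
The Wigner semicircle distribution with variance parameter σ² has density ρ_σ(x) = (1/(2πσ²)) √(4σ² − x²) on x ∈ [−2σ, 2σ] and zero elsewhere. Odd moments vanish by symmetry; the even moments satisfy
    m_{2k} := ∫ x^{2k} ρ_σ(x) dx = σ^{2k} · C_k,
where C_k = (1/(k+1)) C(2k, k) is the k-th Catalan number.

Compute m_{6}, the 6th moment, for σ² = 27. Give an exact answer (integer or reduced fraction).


By the scaled semicircle moment identity, m_{2k} = σ^{2k} · C_k with k = 3.
C_3 = (1/(k+1)) · C(2k, k) = (1/4) · C(6, 3) = (1/4) · 20 = 5.
σ^{2k} = (σ²)^k = (27)^3 = 19683.

Therefore m_{6} = σ^{6} · C_3 = 19683 · 5 = 98415.


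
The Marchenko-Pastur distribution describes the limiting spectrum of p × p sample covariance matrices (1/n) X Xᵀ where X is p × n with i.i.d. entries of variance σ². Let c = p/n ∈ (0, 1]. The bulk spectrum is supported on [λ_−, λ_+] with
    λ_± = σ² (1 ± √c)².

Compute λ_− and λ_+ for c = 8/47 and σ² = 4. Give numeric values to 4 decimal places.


c = 8/47 = 0.170213; √c = 0.412568.
λ_− = σ² (1 − √c)² = 4 · (1 − 0.412568)² = 4 · (0.587432)² = 1.380303.
λ_+ = σ² (1 + √c)² = 4 · (1 + 0.412568)² = 4 · (1.412568)² = 7.981399.

Rounded to 4 decimal places: λ_− ≈ 1.3803, λ_+ ≈ 7.9814.


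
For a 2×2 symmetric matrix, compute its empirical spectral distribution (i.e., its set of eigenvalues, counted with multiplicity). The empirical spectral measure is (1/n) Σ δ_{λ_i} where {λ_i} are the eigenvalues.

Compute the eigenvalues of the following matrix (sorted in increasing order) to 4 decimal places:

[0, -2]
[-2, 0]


Since M is real symmetric, both eigenvalues are real; they are the roots of det(λI − M) = λ² − (tr M) λ + det M.
tr M = 0 + 0 = 0.
det M = 0·0 − (-2)² = 0 − 4 = -4.
Characteristic polynomial: λ² − 4 = 0.
Discriminant Δ = (tr M)² − 4·det M = 0 − (-16) = 16; √Δ = 4.000000.
λ = (tr M ± √Δ)/2 = (0 ± 4.000000)/2, giving (tr M − √Δ)/2 = -2.0000 and (tr M + √Δ)/2 = 2.0000.

Eigenvalues sorted in increasing order: [-2.0000, 2.0000].


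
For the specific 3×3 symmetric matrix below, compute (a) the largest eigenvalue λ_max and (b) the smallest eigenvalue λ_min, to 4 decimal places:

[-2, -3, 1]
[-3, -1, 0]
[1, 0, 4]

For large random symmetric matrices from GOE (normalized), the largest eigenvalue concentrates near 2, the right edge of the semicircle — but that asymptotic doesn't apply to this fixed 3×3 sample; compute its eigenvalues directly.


Since M is real symmetric, all three eigenvalues are real; they are the roots of det(λI − M) = λ³ − (tr M) λ² + s λ − det M, where s is the sum of the principal 2×2 minors.
tr M = -2 + (-1) + 4 = 1.
s = ((-2)·(-1) − (-3)²) + ((-2)·4 − 1²) + ((-1)·4 − 0²) = -7 + (-9) + (-4) = -20.
det M (expand along row 1) = (-2)·(-4) − (-3)·(-12) + 1·1 = -27.
Characteristic polynomial: λ³ − λ² − 20λ + 27 = 0.
Substitute λ = y + (tr M)/3 = y + 0.333333 to remove the quadratic term: y³ + p·y + q = 0 with p = s − (tr M)²/3 = -20.333333 and q = −2(tr M)³/27 + (tr M)·s/3 − det M = 20.259259.
Three real roots ⇒ use the trigonometric (Viète) form: r = 2√(−p/3) = 5.206833, φ = arccos(3q/(p·r)) = arccos(-0.574067) = 2.182261 rad.
y_k = r·cos(φ/3 − 2πk/3) for k = 0, 1, 2 gives y = 3.888944, 1.053931, -4.942875.
λ_k = y_k + 0.333333 gives λ = 4.2223, 1.3873, -4.6095 (check: the sum is 1.0000 = tr M).

Hence λ_max = 4.2223 and λ_min = -4.6095.


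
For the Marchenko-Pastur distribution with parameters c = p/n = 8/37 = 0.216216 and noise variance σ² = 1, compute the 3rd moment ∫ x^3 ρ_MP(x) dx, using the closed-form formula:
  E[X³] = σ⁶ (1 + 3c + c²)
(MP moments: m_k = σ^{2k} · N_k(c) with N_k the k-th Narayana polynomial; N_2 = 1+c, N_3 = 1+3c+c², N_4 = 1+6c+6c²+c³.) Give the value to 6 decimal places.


E[X³] = σ⁶ (1 + 3c + c²) (third MP moment). With σ² = 1 (so σ⁶ = 1) and c = 8/37 = 0.216216: E[X³] = 1 · (1 + 3·0.216216 + (0.216216)²) = 1 · 1.695398.

So E[X^3] = 1.695398.


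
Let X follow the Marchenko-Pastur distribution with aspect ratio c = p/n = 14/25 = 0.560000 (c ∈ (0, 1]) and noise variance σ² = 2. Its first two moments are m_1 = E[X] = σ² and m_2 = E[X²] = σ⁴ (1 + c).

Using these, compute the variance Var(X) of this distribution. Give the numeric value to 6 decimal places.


m_1 = E[X] = σ² = 2, so m_1² = 4.
m_2 = E[X²] = σ⁴ (1 + c) = 4 · (1 + 0.560000) = 4 · 1.560000 = 6.240000.
(Note m_2 − m_1² simplifies to c · σ⁴ = 0.560000 · 4.)

Var(X) = m_2 − m_1² = 6.240000 − 4 = 2.240000.


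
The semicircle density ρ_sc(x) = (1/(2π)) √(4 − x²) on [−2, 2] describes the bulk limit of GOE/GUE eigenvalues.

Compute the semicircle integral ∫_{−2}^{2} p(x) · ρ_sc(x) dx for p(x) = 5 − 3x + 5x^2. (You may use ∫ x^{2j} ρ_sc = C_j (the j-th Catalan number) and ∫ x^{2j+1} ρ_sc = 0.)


Write p(x) = Σ a_i x^i, split into monomials and integrate each against ρ_sc separately.
Using ∫ x^{2j} ρ_sc = C_j = (1/(j+1)) C(2j, j) (Catalan numbers) and ∫ x^{2j+1} ρ_sc = 0 (odd monomials vanish by symmetry):
  i = 0 (even): a_0 · C_{0} = 5 · 1 = 5
  i = 1 (odd): ∫ x^1 ρ_sc = 0 (vanishes)
  i = 2 (even): a_2 · C_{1} = 5 · 1 = 5

Summing the contributions: ∫_{−2}^{2} p(x) ρ_sc(x) dx = 5 + 5 = 10.


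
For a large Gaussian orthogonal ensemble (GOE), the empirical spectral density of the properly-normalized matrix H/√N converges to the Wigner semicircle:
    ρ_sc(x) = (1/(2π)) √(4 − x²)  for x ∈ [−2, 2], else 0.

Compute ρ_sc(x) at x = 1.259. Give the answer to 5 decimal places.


ρ_sc(x) = (1/(2π)) √(4 − x²). With x = 1.259:
  4 − x² = 4 − (1.259)² = 4 − 1.585081 = 2.414919.
  √(4 − x²) = 1.554001.
  1/(2π) = 0.159155.
  ρ_sc(1.259) = 0.159155 · 1.554001 = 0.247327.

Rounded to 5 decimal places: ρ_sc(1.259) ≈ 0.24733.


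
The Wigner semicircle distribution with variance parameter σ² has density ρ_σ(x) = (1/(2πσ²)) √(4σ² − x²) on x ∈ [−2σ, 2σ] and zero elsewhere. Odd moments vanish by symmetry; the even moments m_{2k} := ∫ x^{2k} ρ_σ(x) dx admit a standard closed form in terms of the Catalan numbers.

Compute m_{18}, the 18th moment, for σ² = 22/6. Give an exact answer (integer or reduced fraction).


By the scaled semicircle moment identity, m_{2k} = σ^{2k} · C_k with k = 9.
C_9 = (1/(k+1)) · C(2k, k) = (1/10) · C(18, 9) = (1/10) · 48620 = 4862.
σ^{2k} = (σ²)^k = (22/6)^9 = 2357947691/19683.

Therefore m_{18} = σ^{18} · C_9 = (2357947691/19683) · 4862 = 11464341673642/19683.


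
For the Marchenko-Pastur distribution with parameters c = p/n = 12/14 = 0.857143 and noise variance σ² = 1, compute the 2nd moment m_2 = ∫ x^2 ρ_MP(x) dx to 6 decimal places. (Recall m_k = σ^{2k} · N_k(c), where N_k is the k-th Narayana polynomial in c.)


E[X²] = σ⁴ (1 + c) (second MP moment). With σ² = 1 (so σ⁴ = 1) and c = 12/14 = 0.857143: E[X²] = 1 · (1 + 0.857143) = 1 · 1.857143.

So E[X^2] = 1.857143.


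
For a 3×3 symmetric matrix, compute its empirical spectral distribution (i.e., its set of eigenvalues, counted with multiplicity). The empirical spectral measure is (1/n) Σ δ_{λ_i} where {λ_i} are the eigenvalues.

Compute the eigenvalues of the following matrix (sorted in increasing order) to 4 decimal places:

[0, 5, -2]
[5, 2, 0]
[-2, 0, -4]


Since M is real symmetric, all three eigenvalues are real; they are the roots of det(λI − M) = λ³ − (tr M) λ² + s λ − det M, where s is the sum of the principal 2×2 minors.
tr M = 0 + 2 + (-4) = -2.
s = (0·2 − 5²) + (0·(-4) − (-2)²) + (2·(-4) − 0²) = -25 + (-4) + (-8) = -37.
det M (expand along row 1) = 0·(-8) − 5·(-20) + (-2)·4 = 92.
Characteristic polynomial: λ³ + 2λ² − 37λ − 92 = 0.
Substitute λ = y + (tr M)/3 = y − 0.666667 to remove the quadratic term: y³ + p·y + q = 0 with p = s − (tr M)²/3 = -38.333333 and q = −2(tr M)³/27 + (tr M)·s/3 − det M = -66.740741.
Three real roots ⇒ use the trigonometric (Viète) form: r = 2√(−p/3) = 7.149204, φ = arccos(3q/(p·r)) = arccos(0.730597) = 0.751600 rad.
y_k = r·cos(φ/3 − 2πk/3) for k = 0, 1, 2 gives y = 6.926008, -1.928030, -4.997978.
λ_k = y_k − 0.666667 gives λ = 6.2593, -2.5947, -5.6646 (check: the sum is -2.0000 = tr M).

Eigenvalues sorted in increasing order: [-5.6646, -2.5947, 6.2593].


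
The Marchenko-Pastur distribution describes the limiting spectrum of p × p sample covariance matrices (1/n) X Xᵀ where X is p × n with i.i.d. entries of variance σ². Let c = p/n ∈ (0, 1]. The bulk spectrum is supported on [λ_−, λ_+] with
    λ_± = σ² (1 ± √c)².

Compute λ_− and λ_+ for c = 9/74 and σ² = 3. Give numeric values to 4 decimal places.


c = 9/74 = 0.121622; √c = 0.348743.
λ_− = σ² (1 − √c)² = 3 · (1 − 0.348743)² = 3 · (0.651257)² = 1.272407.
λ_+ = σ² (1 + √c)² = 3 · (1 + 0.348743)² = 3 · (1.348743)² = 5.457322.

Rounded to 4 decimal places: λ_− ≈ 1.2724, λ_+ ≈ 5.4573.


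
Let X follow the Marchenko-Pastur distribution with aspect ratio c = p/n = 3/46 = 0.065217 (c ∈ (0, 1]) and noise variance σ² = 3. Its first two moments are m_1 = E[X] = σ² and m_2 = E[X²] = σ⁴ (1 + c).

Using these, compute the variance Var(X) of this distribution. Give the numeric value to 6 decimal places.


m_1 = E[X] = σ² = 3, so m_1² = 9.
m_2 = E[X²] = σ⁴ (1 + c) = 9 · (1 + 0.065217) = 9 · 1.065217 = 9.586957.
(Note m_2 − m_1² simplifies to c · σ⁴ = 0.065217 · 9.)

Var(X) = m_2 − m_1² = 9.586957 − 9 = 0.586957.


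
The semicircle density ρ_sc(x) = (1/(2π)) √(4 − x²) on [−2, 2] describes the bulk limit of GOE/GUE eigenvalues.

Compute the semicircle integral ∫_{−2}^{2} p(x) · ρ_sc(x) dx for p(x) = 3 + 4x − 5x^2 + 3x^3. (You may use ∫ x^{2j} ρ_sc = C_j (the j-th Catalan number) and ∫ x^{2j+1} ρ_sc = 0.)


Write p(x) = Σ a_i x^i, split into monomials and integrate each against ρ_sc separately.
Using ∫ x^{2j} ρ_sc = C_j = (1/(j+1)) C(2j, j) (Catalan numbers) and ∫ x^{2j+1} ρ_sc = 0 (odd monomials vanish by symmetry):
  i = 0 (even): a_0 · C_{0} = 3 · 1 = 3
  i = 1 (odd): ∫ x^1 ρ_sc = 0 (vanishes)
  i = 2 (even): a_2 · C_{1} = -5 · 1 = -5
  i = 3 (odd): ∫ x^3 ρ_sc = 0 (vanishes)

Summing the contributions: ∫_{−2}^{2} p(x) ρ_sc(x) dx = 3 + (-5) = -2.


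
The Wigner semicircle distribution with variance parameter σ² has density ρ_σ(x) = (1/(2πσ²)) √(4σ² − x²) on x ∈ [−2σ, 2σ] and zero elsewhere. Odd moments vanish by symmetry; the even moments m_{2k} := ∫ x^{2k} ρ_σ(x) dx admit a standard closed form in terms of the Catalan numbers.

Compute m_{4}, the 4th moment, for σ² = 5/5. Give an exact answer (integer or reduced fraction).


By the scaled semicircle moment identity, m_{2k} = σ^{2k} · C_k with k = 2.
C_2 = (1/(k+1)) · C(2k, k) = (1/3) · C(4, 2) = (1/3) · 6 = 2.
σ^{2k} = (σ²)^k = (5/5)^2 = 1.

Therefore m_{4} = σ^{4} · C_2 = 1 · 2 = 2.


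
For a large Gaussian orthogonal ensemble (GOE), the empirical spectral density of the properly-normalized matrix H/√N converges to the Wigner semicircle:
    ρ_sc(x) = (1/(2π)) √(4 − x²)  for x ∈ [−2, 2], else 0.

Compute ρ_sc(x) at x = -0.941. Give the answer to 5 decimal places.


ρ_sc(x) = (1/(2π)) √(4 − x²). With x = -0.941:
  4 − x² = 4 − (-0.941)² = 4 − 0.885481 = 3.114519.
  √(4 − x²) = 1.764800.
  1/(2π) = 0.159155.
  ρ_sc(-0.941) = 0.159155 · 1.764800 = 0.280877.

Rounded to 5 decimal places: ρ_sc(-0.941) ≈ 0.28088.


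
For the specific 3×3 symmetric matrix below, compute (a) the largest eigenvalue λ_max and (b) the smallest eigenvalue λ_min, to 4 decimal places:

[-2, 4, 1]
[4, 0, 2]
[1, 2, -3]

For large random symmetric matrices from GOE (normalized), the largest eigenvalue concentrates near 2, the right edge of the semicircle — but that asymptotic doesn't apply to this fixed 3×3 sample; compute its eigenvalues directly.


Since M is real symmetric, all three eigenvalues are real; they are the roots of det(λI − M) = λ³ − (tr M) λ² + s λ − det M, where s is the sum of the principal 2×2 minors.
tr M = -2 + 0 + (-3) = -5.
s = ((-2)·0 − 4²) + ((-2)·(-3) − 1²) + (0·(-3) − 2²) = -16 + 5 + (-4) = -15.
det M (expand along row 1) = (-2)·(-4) − 4·(-14) + 1·8 = 72.
Characteristic polynomial: λ³ + 5λ² − 15λ − 72 = 0.
Substitute λ = y + (tr M)/3 = y − 1.666667 to remove the quadratic term: y³ + p·y + q = 0 with p = s − (tr M)²/3 = -23.333333 and q = −2(tr M)³/27 + (tr M)·s/3 − det M = -37.740741.
Three real roots ⇒ use the trigonometric (Viète) form: r = 2√(−p/3) = 5.577734, φ = arccos(3q/(p·r)) = arccos(0.869956) = 0.515684 rad.
y_k = r·cos(φ/3 − 2πk/3) for k = 0, 1, 2 gives y = 5.495531, -1.921519, -3.574013.
λ_k = y_k − 1.666667 gives λ = 3.8289, -3.5882, -5.2407 (check: the sum is -5.0000 = tr M).

Hence λ_max = 3.8289 and λ_min = -5.2407.


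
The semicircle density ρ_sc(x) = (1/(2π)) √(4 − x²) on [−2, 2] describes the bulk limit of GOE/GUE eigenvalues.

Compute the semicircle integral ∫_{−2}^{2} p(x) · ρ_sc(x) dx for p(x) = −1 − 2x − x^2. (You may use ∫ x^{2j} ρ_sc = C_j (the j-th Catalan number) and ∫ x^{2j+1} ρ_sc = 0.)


Write p(x) = Σ a_i x^i, split into monomials and integrate each against ρ_sc separately.
Using ∫ x^{2j} ρ_sc = C_j = (1/(j+1)) C(2j, j) (Catalan numbers) and ∫ x^{2j+1} ρ_sc = 0 (odd monomials vanish by symmetry):
  i = 0 (even): a_0 · C_{0} = -1 · 1 = -1
  i = 1 (odd): ∫ x^1 ρ_sc = 0 (vanishes)
  i = 2 (even): a_2 · C_{1} = -1 · 1 = -1

Summing the contributions: ∫_{−2}^{2} p(x) ρ_sc(x) dx = (-1) + (-1) = -2.


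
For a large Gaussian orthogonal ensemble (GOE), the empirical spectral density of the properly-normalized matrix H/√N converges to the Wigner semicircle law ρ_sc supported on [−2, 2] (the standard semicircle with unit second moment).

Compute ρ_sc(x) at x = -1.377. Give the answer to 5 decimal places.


ρ_sc(x) = (1/(2π)) √(4 − x²). With x = -1.377:
  4 − x² = 4 − (-1.377)² = 4 − 1.896129 = 2.103871.
  √(4 − x²) = 1.450473.
  1/(2π) = 0.159155.
  ρ_sc(-1.377) = 0.159155 · 1.450473 = 0.230850.

Rounded to 5 decimal places: ρ_sc(-1.377) ≈ 0.23085.


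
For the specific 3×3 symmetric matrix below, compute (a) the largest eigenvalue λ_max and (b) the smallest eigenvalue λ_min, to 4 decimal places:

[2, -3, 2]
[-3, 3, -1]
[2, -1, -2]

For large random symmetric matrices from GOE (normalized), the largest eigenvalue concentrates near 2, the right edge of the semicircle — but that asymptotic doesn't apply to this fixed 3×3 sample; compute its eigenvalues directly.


Since M is real symmetric, all three eigenvalues are real; they are the roots of det(λI − M) = λ³ − (tr M) λ² + s λ − det M, where s is the sum of the principal 2×2 minors.
tr M = 2 + 3 + (-2) = 3.
s = (2·3 − (-3)²) + (2·(-2) − 2²) + (3·(-2) − (-1)²) = -3 + (-8) + (-7) = -18.
det M (expand along row 1) = 2·(-7) − (-3)·8 + 2·(-3) = 4.
Characteristic polynomial: λ³ − 3λ² − 18λ − 4 = 0.
Substitute λ = y + (tr M)/3 = y + 1.000000 to remove the quadratic term: y³ + p·y + q = 0 with p = s − (tr M)²/3 = -21.000000 and q = −2(tr M)³/27 + (tr M)·s/3 − det M = -24.000000.
Three real roots ⇒ use the trigonometric (Viète) form: r = 2√(−p/3) = 5.291503, φ = arccos(3q/(p·r)) = arccos(0.647939) = 0.865921 rad.
y_k = r·cos(φ/3 − 2πk/3) for k = 0, 1, 2 gives y = 5.072603, -1.231876, -3.840727.
λ_k = y_k + 1.000000 gives λ = 6.0726, -0.2319, -2.8407 (check: the sum is 3.0000 = tr M).

Hence λ_max = 6.0726 and λ_min = -2.8407.


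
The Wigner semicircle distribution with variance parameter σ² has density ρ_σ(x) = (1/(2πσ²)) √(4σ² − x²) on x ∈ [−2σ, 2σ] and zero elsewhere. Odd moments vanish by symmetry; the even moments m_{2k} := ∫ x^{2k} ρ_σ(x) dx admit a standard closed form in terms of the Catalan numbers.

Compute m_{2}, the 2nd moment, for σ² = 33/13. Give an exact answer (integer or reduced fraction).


By the scaled semicircle moment identity, m_{2k} = σ^{2k} · C_k with k = 1.
C_1 = (1/(k+1)) · C(2k, k) = (1/2) · C(2, 1) = (1/2) · 2 = 1.
σ^{2k} = (σ²)^k = (33/13)^1 = 33/13.

Therefore m_{2} = σ^{2} · C_1 = (33/13) · 1 = 33/13.


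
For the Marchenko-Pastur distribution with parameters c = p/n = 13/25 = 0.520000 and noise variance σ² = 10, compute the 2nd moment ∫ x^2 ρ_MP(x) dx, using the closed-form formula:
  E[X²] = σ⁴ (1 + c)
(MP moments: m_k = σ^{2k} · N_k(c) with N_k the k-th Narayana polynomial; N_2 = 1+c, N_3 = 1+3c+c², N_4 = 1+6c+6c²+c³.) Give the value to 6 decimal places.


E[X²] = σ⁴ (1 + c) (second MP moment). With σ² = 10 (so σ⁴ = 100) and c = 13/25 = 0.520000: E[X²] = 100 · (1 + 0.520000) = 100 · 1.520000.

So E[X^2] = 152.000000.


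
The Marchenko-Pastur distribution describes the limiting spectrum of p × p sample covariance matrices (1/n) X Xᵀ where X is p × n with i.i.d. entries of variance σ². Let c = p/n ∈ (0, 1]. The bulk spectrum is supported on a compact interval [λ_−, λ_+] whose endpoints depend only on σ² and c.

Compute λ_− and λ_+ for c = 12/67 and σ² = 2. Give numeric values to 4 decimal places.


c = 12/67 = 0.179104; √c = 0.423207.
λ_− = σ² (1 − √c)² = 2 · (1 − 0.423207)² = 2 · (0.576793)² = 0.665379.
λ_+ = σ² (1 + √c)² = 2 · (1 + 0.423207)² = 2 · (1.423207)² = 4.051038.

Rounded to 4 decimal places: λ_− ≈ 0.6654, λ_+ ≈ 4.0510.


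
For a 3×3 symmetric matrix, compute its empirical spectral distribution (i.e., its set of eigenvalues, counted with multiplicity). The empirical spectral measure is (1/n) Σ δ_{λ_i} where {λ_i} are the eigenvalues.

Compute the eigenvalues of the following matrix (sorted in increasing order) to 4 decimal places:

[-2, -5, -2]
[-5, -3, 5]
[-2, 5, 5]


Since M is real symmetric, all three eigenvalues are real; they are the roots of det(λI − M) = λ³ − (tr M) λ² + s λ − det M, where s is the sum of the principal 2×2 minors.
tr M = -2 + (-3) + 5 = 0.
s = ((-2)·(-3) − (-5)²) + ((-2)·5 − (-2)²) + ((-3)·5 − 5²) = -19 + (-14) + (-40) = -73.
det M (expand along row 1) = (-2)·(-40) − (-5)·(-15) + (-2)·(-31) = 67.
Characteristic polynomial: λ³ − 73λ − 67 = 0.
Substitute λ = y + (tr M)/3 = y + 0.000000 to remove the quadratic term: y³ + p·y + q = 0 with p = s − (tr M)²/3 = -73.000000 and q = −2(tr M)³/27 + (tr M)·s/3 − det M = -67.000000.
Three real roots ⇒ use the trigonometric (Viète) form: r = 2√(−p/3) = 9.865766, φ = arccos(3q/(p·r)) = arccos(0.279089) = 1.287951 rad.
y_k = r·cos(φ/3 − 2πk/3) for k = 0, 1, 2 gives y = 8.970450, -0.928784, -8.041666.
λ_k = y_k + 0.000000 gives λ = 8.9704, -0.9288, -8.0417 (check: the sum is 0.0000 = tr M).

Eigenvalues sorted in increasing order: [-8.0417, -0.9288, 8.9704].


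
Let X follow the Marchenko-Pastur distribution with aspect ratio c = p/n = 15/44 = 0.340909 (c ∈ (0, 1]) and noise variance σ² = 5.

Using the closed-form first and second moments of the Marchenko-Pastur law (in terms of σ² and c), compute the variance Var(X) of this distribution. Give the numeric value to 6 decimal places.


Recall the MP moments m_1 = E[X] = σ² and m_2 = E[X²] = σ⁴ (1 + c).
m_1 = E[X] = σ² = 5, so m_1² = 25.
m_2 = E[X²] = σ⁴ (1 + c) = 25 · (1 + 0.340909) = 25 · 1.340909 = 33.522727.
(Note m_2 − m_1² simplifies to c · σ⁴ = 0.340909 · 25.)

Var(X) = m_2 − m_1² = 33.522727 − 25 = 8.522727.


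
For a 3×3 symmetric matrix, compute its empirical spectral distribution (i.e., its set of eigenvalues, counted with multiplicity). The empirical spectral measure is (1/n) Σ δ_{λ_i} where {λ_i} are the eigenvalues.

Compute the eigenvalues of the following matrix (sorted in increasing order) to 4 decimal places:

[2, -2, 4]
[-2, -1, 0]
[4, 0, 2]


Since M is real symmetric, all three eigenvalues are real; they are the roots of det(λI − M) = λ³ − (tr M) λ² + s λ − det M, where s is the sum of the principal 2×2 minors.
tr M = 2 + (-1) + 2 = 3.
s = (2·(-1) − (-2)²) + (2·2 − 4²) + ((-1)·2 − 0²) = -6 + (-12) + (-2) = -20.
det M (expand along row 1) = 2·(-2) − (-2)·(-4) + 4·4 = 4.
Characteristic polynomial: λ³ − 3λ² − 20λ − 4 = 0.
Substitute λ = y + (tr M)/3 = y + 1.000000 to remove the quadratic term: y³ + p·y + q = 0 with p = s − (tr M)²/3 = -23.000000 and q = −2(tr M)³/27 + (tr M)·s/3 − det M = -26.000000.
Three real roots ⇒ use the trigonometric (Viète) form: r = 2√(−p/3) = 5.537749, φ = arccos(3q/(p·r)) = arccos(0.612398) = 0.911706 rad.
y_k = r·cos(φ/3 − 2πk/3) for k = 0, 1, 2 gives y = 5.283988, -1.206861, -4.077126.
λ_k = y_k + 1.000000 gives λ = 6.2840, -0.2069, -3.0771 (check: the sum is 3.0000 = tr M).

Eigenvalues sorted in increasing order: [-3.0771, -0.2069, 6.2840].


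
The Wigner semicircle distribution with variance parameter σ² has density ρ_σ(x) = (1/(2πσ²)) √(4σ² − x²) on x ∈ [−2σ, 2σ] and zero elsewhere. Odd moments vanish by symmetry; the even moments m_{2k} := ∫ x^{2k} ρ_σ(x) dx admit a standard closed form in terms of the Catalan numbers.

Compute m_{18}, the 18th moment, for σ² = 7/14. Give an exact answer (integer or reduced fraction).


By the scaled semicircle moment identity, m_{2k} = σ^{2k} · C_k with k = 9.
C_9 = (1/(k+1)) · C(2k, k) = (1/10) · C(18, 9) = (1/10) · 48620 = 4862.
σ^{2k} = (σ²)^k = (7/14)^9 = 1/512.

Therefore m_{18} = σ^{18} · C_9 = (1/512) · 4862 = 2431/256.


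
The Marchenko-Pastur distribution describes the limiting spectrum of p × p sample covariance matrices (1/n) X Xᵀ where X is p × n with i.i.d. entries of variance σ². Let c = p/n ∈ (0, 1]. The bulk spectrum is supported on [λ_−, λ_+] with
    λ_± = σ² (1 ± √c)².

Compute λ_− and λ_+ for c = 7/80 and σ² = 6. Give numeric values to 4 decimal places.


c = 7/80 = 0.087500; √c = 0.295804.
λ_− = σ² (1 − √c)² = 6 · (1 − 0.295804)² = 6 · (0.704196)² = 2.975352.
λ_+ = σ² (1 + √c)² = 6 · (1 + 0.295804)² = 6 · (1.295804)² = 10.074648.

Rounded to 4 decimal places: λ_− ≈ 2.9754, λ_+ ≈ 10.0746.


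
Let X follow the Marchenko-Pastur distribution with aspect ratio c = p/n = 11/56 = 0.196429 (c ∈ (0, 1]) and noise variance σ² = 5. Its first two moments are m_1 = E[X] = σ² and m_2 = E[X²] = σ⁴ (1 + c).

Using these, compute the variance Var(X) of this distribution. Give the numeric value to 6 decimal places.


m_1 = E[X] = σ² = 5, so m_1² = 25.
m_2 = E[X²] = σ⁴ (1 + c) = 25 · (1 + 0.196429) = 25 · 1.196429 = 29.910714.
(Note m_2 − m_1² simplifies to c · σ⁴ = 0.196429 · 25.)

Var(X) = m_2 − m_1² = 29.910714 − 25 = 4.910714.


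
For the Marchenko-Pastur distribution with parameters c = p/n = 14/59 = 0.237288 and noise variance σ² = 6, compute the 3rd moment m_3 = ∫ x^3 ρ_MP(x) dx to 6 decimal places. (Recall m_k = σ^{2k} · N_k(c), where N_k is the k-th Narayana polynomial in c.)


E[X³] = σ⁶ (1 + 3c + c²) (third MP moment). With σ² = 6 (so σ⁶ = 216) and c = 14/59 = 0.237288: E[X³] = 216 · (1 + 3·0.237288 + (0.237288)²) = 216 · 1.768170.

So E[X^3] = 381.924734.


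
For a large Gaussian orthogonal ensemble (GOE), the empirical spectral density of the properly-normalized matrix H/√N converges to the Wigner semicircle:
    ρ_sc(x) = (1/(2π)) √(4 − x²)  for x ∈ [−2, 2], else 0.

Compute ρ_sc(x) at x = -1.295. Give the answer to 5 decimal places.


ρ_sc(x) = (1/(2π)) √(4 − x²). With x = -1.295:
  4 − x² = 4 − (-1.295)² = 4 − 1.677025 = 2.322975.
  √(4 − x²) = 1.524131.
  1/(2π) = 0.159155.
  ρ_sc(-1.295) = 0.159155 · 1.524131 = 0.242573.

Rounded to 5 decimal places: ρ_sc(-1.295) ≈ 0.24257.


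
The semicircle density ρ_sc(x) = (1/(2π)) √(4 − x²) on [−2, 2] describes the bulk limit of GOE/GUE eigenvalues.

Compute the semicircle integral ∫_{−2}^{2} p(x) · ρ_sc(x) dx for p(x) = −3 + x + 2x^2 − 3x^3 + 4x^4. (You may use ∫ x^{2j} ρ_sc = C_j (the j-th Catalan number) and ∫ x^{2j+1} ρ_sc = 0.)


Write p(x) = Σ a_i x^i, split into monomials and integrate each against ρ_sc separately.
Using ∫ x^{2j} ρ_sc = C_j = (1/(j+1)) C(2j, j) (Catalan numbers) and ∫ x^{2j+1} ρ_sc = 0 (odd monomials vanish by symmetry):
  i = 0 (even): a_0 · C_{0} = -3 · 1 = -3
  i = 1 (odd): ∫ x^1 ρ_sc = 0 (vanishes)
  i = 2 (even): a_2 · C_{1} = 2 · 1 = 2
  i = 3 (odd): ∫ x^3 ρ_sc = 0 (vanishes)
  i = 4 (even): a_4 · C_{2} = 4 · 2 = 8

Summing the contributions: ∫_{−2}^{2} p(x) ρ_sc(x) dx = (-3) + 2 + 8 = 7.


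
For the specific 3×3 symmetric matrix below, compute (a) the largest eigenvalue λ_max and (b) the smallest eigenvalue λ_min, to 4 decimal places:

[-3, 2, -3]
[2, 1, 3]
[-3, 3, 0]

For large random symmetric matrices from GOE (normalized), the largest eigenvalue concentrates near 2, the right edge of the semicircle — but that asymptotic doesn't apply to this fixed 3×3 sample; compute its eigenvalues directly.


Since M is real symmetric, all three eigenvalues are real; they are the roots of det(λI − M) = λ³ − (tr M) λ² + s λ − det M, where s is the sum of the principal 2×2 minors.
tr M = -3 + 1 + 0 = -2.
s = ((-3)·1 − 2²) + ((-3)·0 − (-3)²) + (1·0 − 3²) = -7 + (-9) + (-9) = -25.
det M (expand along row 1) = (-3)·(-9) − 2·9 + (-3)·9 = -18.
Characteristic polynomial: λ³ + 2λ² − 25λ + 18 = 0.
Substitute λ = y + (tr M)/3 = y − 0.666667 to remove the quadratic term: y³ + p·y + q = 0 with p = s − (tr M)²/3 = -26.333333 and q = −2(tr M)³/27 + (tr M)·s/3 − det M = 35.259259.
Three real roots ⇒ use the trigonometric (Viète) form: r = 2√(−p/3) = 5.925463, φ = arccos(3q/(p·r)) = arccos(-0.677901) = 2.315700 rad.
y_k = r·cos(φ/3 − 2πk/3) for k = 0, 1, 2 gives y = 4.246108, 1.456228, -5.702336.
λ_k = y_k − 0.666667 gives λ = 3.5794, 0.7896, -6.3690 (check: the sum is -2.0000 = tr M).

Hence λ_max = 3.5794 and λ_min = -6.3690.


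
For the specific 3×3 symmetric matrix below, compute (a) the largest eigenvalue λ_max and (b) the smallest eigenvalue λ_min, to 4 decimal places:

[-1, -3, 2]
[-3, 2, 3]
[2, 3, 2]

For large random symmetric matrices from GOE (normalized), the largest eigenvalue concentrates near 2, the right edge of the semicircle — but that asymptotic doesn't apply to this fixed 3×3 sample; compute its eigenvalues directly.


Since M is real symmetric, all three eigenvalues are real; they are the roots of det(λI − M) = λ³ − (tr M) λ² + s λ − det M, where s is the sum of the principal 2×2 minors.
tr M = -1 + 2 + 2 = 3.
s = ((-1)·2 − (-3)²) + ((-1)·2 − 2²) + (2·2 − 3²) = -11 + (-6) + (-5) = -22.
det M (expand along row 1) = (-1)·(-5) − (-3)·(-12) + 2·(-13) = -57.
Characteristic polynomial: λ³ − 3λ² − 22λ + 57 = 0.
Substitute λ = y + (tr M)/3 = y + 1.000000 to remove the quadratic term: y³ + p·y + q = 0 with p = s − (tr M)²/3 = -25.000000 and q = −2(tr M)³/27 + (tr M)·s/3 − det M = 33.000000.
Three real roots ⇒ use the trigonometric (Viète) form: r = 2√(−p/3) = 5.773503, φ = arccos(3q/(p·r)) = arccos(-0.685892) = 2.326625 rad.
y_k = r·cos(φ/3 − 2πk/3) for k = 0, 1, 2 gives y = 4.122523, 1.439254, -5.561776.
λ_k = y_k + 1.000000 gives λ = 5.1225, 2.4393, -4.5618 (check: the sum is 3.0000 = tr M).

Hence λ_max = 5.1225 and λ_min = -4.5618.


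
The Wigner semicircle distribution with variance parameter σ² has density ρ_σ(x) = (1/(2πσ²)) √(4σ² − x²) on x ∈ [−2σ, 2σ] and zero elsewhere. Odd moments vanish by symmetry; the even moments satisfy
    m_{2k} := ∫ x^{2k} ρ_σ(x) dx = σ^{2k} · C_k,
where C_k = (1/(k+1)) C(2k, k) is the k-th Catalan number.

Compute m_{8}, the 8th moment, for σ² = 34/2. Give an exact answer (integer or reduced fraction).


By the scaled semicircle moment identity, m_{2k} = σ^{2k} · C_k with k = 4.
C_4 = (1/(k+1)) · C(2k, k) = (1/5) · C(8, 4) = (1/5) · 70 = 14.
σ^{2k} = (σ²)^k = (34/2)^4 = 83521.

Therefore m_{8} = σ^{8} · C_4 = 83521 · 14 = 1169294.


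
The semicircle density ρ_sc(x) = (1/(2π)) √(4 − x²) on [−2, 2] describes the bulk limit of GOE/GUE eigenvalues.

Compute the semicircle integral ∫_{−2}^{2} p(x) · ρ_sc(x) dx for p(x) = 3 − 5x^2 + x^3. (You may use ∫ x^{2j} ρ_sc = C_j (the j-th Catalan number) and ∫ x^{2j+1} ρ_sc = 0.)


Write p(x) = Σ a_i x^i, split into monomials and integrate each against ρ_sc separately.
Using ∫ x^{2j} ρ_sc = C_j = (1/(j+1)) C(2j, j) (Catalan numbers) and ∫ x^{2j+1} ρ_sc = 0 (odd monomials vanish by symmetry):
  i = 0 (even): a_0 · C_{0} = 3 · 1 = 3
  i = 2 (even): a_2 · C_{1} = -5 · 1 = -5
  i = 3 (odd): ∫ x^3 ρ_sc = 0 (vanishes)

Summing the contributions: ∫_{−2}^{2} p(x) ρ_sc(x) dx = 3 + (-5) = -2.


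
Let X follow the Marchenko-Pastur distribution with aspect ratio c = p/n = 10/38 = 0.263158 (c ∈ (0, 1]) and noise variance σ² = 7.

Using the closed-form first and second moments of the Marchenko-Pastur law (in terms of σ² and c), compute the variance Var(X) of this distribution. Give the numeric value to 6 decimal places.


Recall the MP moments m_1 = E[X] = σ² and m_2 = E[X²] = σ⁴ (1 + c).
m_1 = E[X] = σ² = 7, so m_1² = 49.
m_2 = E[X²] = σ⁴ (1 + c) = 49 · (1 + 0.263158) = 49 · 1.263158 = 61.894737.
(Note m_2 − m_1² simplifies to c · σ⁴ = 0.263158 · 49.)

Var(X) = m_2 − m_1² = 61.894737 − 49 = 12.894737.


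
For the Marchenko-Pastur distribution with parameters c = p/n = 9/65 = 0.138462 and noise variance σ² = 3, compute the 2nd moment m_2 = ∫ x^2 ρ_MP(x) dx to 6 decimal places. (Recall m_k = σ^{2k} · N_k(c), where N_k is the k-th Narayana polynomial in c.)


E[X²] = σ⁴ (1 + c) (second MP moment). With σ² = 3 (so σ⁴ = 9) and c = 9/65 = 0.138462: E[X²] = 9 · (1 + 0.138462) = 9 · 1.138462.

So E[X^2] = 10.246154.


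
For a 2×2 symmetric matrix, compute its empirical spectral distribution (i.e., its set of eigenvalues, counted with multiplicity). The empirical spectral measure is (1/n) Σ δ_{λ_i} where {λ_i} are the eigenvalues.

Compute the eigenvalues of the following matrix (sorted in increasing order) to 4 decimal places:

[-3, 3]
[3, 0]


Since M is real symmetric, both eigenvalues are real; they are the roots of det(λI − M) = λ² − (tr M) λ + det M.
tr M = -3 + 0 = -3.
det M = (-3)·0 − 3² = 0 − 9 = -9.
Characteristic polynomial: λ² + 3λ − 9 = 0.
Discriminant Δ = (tr M)² − 4·det M = 9 − (-36) = 45; √Δ = 6.708204.
λ = (tr M ± √Δ)/2 = (-3 ± 6.708204)/2, giving (tr M − √Δ)/2 = -4.8541 and (tr M + √Δ)/2 = 1.8541.

Eigenvalues sorted in increasing order: [-4.8541, 1.8541].


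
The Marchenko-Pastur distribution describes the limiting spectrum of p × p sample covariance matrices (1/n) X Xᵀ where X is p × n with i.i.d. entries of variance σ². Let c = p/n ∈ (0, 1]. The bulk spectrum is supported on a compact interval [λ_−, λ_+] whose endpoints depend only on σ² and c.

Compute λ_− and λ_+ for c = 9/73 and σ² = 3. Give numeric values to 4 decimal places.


c = 9/73 = 0.123288; √c = 0.351123.
λ_− = σ² (1 − √c)² = 3 · (1 − 0.351123)² = 3 · (0.648877)² = 1.263122.
λ_+ = σ² (1 + √c)² = 3 · (1 + 0.351123)² = 3 · (1.351123)² = 5.476604.

Rounded to 4 decimal places: λ_− ≈ 1.2631, λ_+ ≈ 5.4766.


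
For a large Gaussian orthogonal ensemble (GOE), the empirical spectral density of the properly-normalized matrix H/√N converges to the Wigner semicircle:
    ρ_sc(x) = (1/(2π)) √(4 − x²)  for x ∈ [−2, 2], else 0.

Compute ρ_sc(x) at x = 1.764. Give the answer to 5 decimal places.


ρ_sc(x) = (1/(2π)) √(4 − x²). With x = 1.764:
  4 − x² = 4 − (1.764)² = 4 − 3.111696 = 0.888304.
  √(4 − x²) = 0.942499.
  1/(2π) = 0.159155.
  ρ_sc(1.764) = 0.159155 · 0.942499 = 0.150003.

Rounded to 5 decimal places: ρ_sc(1.764) ≈ 0.15000.


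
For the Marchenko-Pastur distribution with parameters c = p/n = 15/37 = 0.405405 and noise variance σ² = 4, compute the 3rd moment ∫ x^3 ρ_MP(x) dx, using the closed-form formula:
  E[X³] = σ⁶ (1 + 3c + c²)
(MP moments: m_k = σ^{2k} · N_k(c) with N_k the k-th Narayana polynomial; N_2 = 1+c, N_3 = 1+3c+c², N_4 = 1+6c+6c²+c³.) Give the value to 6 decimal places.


E[X³] = σ⁶ (1 + 3c + c²) (third MP moment). With σ² = 4 (so σ⁶ = 64) and c = 15/37 = 0.405405: E[X³] = 64 · (1 + 3·0.405405 + (0.405405)²) = 64 · 2.380570.

So E[X^3] = 152.356465.


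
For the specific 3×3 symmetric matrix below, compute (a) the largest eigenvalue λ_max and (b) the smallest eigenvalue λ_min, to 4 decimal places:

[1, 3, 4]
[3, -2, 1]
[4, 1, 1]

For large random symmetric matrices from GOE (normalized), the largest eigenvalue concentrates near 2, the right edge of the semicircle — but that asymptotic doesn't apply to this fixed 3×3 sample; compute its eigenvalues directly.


Since M is real symmetric, all three eigenvalues are real; they are the roots of det(λI − M) = λ³ − (tr M) λ² + s λ − det M, where s is the sum of the principal 2×2 minors.
tr M = 1 + (-2) + 1 = 0.
s = (1·(-2) − 3²) + (1·1 − 4²) + ((-2)·1 − 1²) = -11 + (-15) + (-3) = -29.
det M (expand along row 1) = 1·(-3) − 3·(-1) + 4·11 = 44.
Characteristic polynomial: λ³ − 29λ − 44 = 0.
Substitute λ = y + (tr M)/3 = y + 0.000000 to remove the quadratic term: y³ + p·y + q = 0 with p = s − (tr M)²/3 = -29.000000 and q = −2(tr M)³/27 + (tr M)·s/3 − det M = -44.000000.
Three real roots ⇒ use the trigonometric (Viète) form: r = 2√(−p/3) = 6.218253, φ = arccos(3q/(p·r)) = arccos(0.731994) = 0.749552 rad.
y_k = r·cos(φ/3 − 2πk/3) for k = 0, 1, 2 gives y = 6.025172, -1.681054, -4.344118.
λ_k = y_k + 0.000000 gives λ = 6.0252, -1.6811, -4.3441 (check: the sum is 0.0000 = tr M).

Hence λ_max = 6.0252 and λ_min = -4.3441.


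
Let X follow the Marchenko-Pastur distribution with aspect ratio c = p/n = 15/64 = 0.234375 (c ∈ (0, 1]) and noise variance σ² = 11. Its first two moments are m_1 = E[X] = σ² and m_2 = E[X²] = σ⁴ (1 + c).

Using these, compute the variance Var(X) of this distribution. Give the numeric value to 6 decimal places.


m_1 = E[X] = σ² = 11, so m_1² = 121.
m_2 = E[X²] = σ⁴ (1 + c) = 121 · (1 + 0.234375) = 121 · 1.234375 = 149.359375.
(Note m_2 − m_1² simplifies to c · σ⁴ = 0.234375 · 121.)

Var(X) = m_2 − m_1² = 149.359375 − 121 = 28.359375.


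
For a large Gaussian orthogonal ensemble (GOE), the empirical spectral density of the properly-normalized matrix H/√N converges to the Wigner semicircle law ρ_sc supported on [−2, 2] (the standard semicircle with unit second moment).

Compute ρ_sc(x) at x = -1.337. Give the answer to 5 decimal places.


ρ_sc(x) = (1/(2π)) √(4 − x²). With x = -1.337:
  4 − x² = 4 − (-1.337)² = 4 − 1.787569 = 2.212431.
  √(4 − x²) = 1.487424.
  1/(2π) = 0.159155.
  ρ_sc(-1.337) = 0.159155 · 1.487424 = 0.236731.

Rounded to 5 decimal places: ρ_sc(-1.337) ≈ 0.23673.


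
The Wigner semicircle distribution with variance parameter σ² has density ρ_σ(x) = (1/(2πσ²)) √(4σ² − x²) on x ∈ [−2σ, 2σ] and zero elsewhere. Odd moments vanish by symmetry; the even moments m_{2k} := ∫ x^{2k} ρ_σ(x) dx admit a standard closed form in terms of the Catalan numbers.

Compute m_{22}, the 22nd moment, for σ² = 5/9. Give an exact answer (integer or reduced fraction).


By the scaled semicircle moment identity, m_{2k} = σ^{2k} · C_k with k = 11.
C_11 = (1/(k+1)) · C(2k, k) = (1/12) · C(22, 11) = (1/12) · 705432 = 58786.
σ^{2k} = (σ²)^k = (5/9)^11 = 48828125/31381059609.

Therefore m_{22} = σ^{22} · C_11 = (48828125/31381059609) · 58786 = 2870410156250/31381059609.


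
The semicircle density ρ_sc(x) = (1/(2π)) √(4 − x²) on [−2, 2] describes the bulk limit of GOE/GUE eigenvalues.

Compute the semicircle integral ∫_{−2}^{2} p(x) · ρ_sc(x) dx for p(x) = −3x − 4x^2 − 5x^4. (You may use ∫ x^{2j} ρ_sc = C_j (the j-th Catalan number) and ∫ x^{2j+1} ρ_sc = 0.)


Write p(x) = Σ a_i x^i, split into monomials and integrate each against ρ_sc separately.
Using ∫ x^{2j} ρ_sc = C_j = (1/(j+1)) C(2j, j) (Catalan numbers) and ∫ x^{2j+1} ρ_sc = 0 (odd monomials vanish by symmetry):
  i = 1 (odd): ∫ x^1 ρ_sc = 0 (vanishes)
  i = 2 (even): a_2 · C_{1} = -4 · 1 = -4
  i = 4 (even): a_4 · C_{2} = -5 · 2 = -10

Summing the contributions: ∫_{−2}^{2} p(x) ρ_sc(x) dx = (-4) + (-10) = -14.
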